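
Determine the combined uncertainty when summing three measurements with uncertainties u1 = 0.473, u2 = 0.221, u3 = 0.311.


For a sum of independent quantities, uc = sqrt(u1^2 + u2^2 + u3^2).
uc = sqrt(0.473^2 + 0.221^2 + 0.311^2)
uc = sqrt(0.223729 + 0.048841 + 0.096721)
uc = 0.6077

0.6077


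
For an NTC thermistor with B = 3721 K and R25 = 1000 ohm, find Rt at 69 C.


NTC thermistor equation: Rt = R25 * exp(B * (1/T - 1/T25)).
T in Kelvin: 342.15 K, T25 = 298.15 K
1/T - 1/T25 = 1/342.15 - 1/298.15 = -0.00043132
B * (1/T - 1/T25) = 3721 * -0.00043132 = -1.6049
Rt = 1000 * exp(-1.6049) = 200.9 ohm

200.9 ohm


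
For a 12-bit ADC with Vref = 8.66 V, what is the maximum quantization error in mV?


The maximum quantization error is +/- LSB/2.
LSB = Vref / 2^n = 8.66 / 4096 = 0.00211426 V
Max error = LSB / 2 = 0.00211426 / 2 = 0.00105713 V
Max error = 1.0571 mV

1.0571 mV


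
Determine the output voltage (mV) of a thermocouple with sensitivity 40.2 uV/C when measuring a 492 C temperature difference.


The thermocouple output V = sensitivity * dT.
V = 40.2 uV/C * 492 C
V = 19778.4 uV
V = 19.778 mV

19.778 mV


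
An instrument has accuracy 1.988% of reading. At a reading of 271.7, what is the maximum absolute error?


Absolute error = (accuracy% / 100) * reading.
Error = (1.988 / 100) * 271.7
Error = 0.01988 * 271.7
Error = 5.4014

5.4014


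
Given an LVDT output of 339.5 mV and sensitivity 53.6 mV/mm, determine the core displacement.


Displacement = Vout / sensitivity.
d = 339.5 / 53.6
d = 6.334 mm

6.334 mm


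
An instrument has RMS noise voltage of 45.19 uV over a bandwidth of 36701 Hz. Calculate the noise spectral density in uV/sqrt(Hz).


Noise spectral density = Vrms / sqrt(BW).
NSD = 45.19 / sqrt(36701)
NSD = 45.19 / 191.5751
NSD = 0.2359 uV/sqrt(Hz)

0.2359 uV/sqrt(Hz)


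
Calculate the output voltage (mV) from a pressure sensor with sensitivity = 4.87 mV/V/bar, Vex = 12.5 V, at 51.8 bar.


Output = sensitivity * Vex * P.
Vout = 4.87 * 12.5 * 51.8
Vout = 60.875 * 51.8
Vout = 3153.32 mV

3153.32 mV


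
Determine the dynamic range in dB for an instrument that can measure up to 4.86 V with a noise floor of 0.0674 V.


Dynamic range = 20 * log10(Vmax / Vnoise).
DR = 20 * log10(4.86 / 0.0674)
DR = 20 * log10(72.11)
DR = 37.16 dB

37.16 dB


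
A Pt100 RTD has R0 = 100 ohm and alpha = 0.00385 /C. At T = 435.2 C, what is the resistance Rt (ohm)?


The RTD equation: Rt = R0 * (1 + alpha * T).
Rt = 100 * (1 + 0.00385 * 435.2)
Rt = 100 * (1 + 1.67552)
Rt = 100 * 2.67552
Rt = 267.552 ohm

267.552 ohm


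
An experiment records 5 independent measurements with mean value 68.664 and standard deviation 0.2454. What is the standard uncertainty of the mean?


The standard uncertainty for Type A evaluation is u = s / sqrt(n).
u = 0.2454 / sqrt(5)
u = 0.2454 / 2.2361
u = 0.1097

0.1097


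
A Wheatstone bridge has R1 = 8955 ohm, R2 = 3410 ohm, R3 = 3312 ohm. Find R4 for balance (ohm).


At balance: R1*R4 = R2*R3, so R4 = R2*R3/R1.
R4 = 3410 * 3312 / 8955
R4 = 11293920 / 8955
R4 = 1261.19 ohm

1261.19 ohm


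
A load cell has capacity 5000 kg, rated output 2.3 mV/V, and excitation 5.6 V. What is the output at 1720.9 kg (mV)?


Vout = rated_output * Vex * (load / capacity).
Vout = 2.3 * 5.6 * (1720.9 / 5000)
Vout = 2.3 * 5.6 * 0.34418
Vout = 4.433 mV

4.433 mV


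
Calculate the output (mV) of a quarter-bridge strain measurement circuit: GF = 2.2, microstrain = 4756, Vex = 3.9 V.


Quarter bridge output: Vout = (GF * epsilon * Vex) / 4.
Vout = (2.2 * 4756e-6 * 3.9) / 4
Vout = 0.04080648 / 4 V
Vout = 0.01020162 V = 10.2016 mV

10.2016 mV


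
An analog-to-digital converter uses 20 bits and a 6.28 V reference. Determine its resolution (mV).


The resolution (LSB) of an ADC is Vref / 2^n.
LSB = 6.28 / 2^20
LSB = 6.28 / 1048576
LSB = 5.99e-06 V = 0.00598907 mV

0.00598907 mV


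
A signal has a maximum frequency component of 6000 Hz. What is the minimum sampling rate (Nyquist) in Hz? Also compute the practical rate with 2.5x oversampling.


By Nyquist theorem, fs_min = 2 * fmax.
fs_min = 2 * 6000 = 12000 Hz
Practical rate = 2.5 * fs_min = 2.5 * 12000 = 30000 Hz

fs_min = 12000 Hz, fs_practical = 30000 Hz


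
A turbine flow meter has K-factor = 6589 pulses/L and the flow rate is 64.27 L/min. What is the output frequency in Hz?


Frequency = K * Q / 60 (converting L/min to L/s).
f = 6589 * 64.27 / 60
f = 423475.03 / 60
f = 7057.92 Hz

7057.92 Hz


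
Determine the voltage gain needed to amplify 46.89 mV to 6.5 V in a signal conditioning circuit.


Gain = Vout / Vin (converting to same units).
G = 6.5 V / 46.89 mV
G = 6500.0 mV / 46.89 mV
G = 138.62

138.62


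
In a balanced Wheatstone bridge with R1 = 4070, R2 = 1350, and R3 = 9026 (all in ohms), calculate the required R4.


At balance: R1*R4 = R2*R3, so R4 = R2*R3/R1.
R4 = 1350 * 9026 / 4070
R4 = 12185100 / 4070
R4 = 2993.88 ohm

2993.88 ohm


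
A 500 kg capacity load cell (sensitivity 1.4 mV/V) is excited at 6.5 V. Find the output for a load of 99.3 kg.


Vout = rated_output * Vex * (load / capacity).
Vout = 1.4 * 6.5 * (99.3 / 500)
Vout = 1.4 * 6.5 * 0.1986
Vout = 1.807 mV

1.807 mV


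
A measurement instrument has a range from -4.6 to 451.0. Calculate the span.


Span = upper range - lower range.
Span = 451.0 - (-4.6)
Span = 455.6

455.6


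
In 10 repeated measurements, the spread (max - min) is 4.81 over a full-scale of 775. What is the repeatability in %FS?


Repeatability = (spread / full scale) * 100%.
R = (4.81 / 775) * 100
R = 0.621 %FS

0.621 %FS


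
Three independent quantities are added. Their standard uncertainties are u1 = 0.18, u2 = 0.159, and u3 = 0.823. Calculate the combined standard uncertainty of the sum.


For a sum of independent quantities, uc = sqrt(u1^2 + u2^2 + u3^2).
uc = sqrt(0.18^2 + 0.159^2 + 0.823^2)
uc = sqrt(0.0324 + 0.025281 + 0.677329)
uc = 0.8573

0.8573


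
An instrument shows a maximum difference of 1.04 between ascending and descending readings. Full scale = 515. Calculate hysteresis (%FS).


Hysteresis = (max difference / full scale) * 100%.
H = (1.04 / 515) * 100
H = 0.202 %FS

0.202 %FS


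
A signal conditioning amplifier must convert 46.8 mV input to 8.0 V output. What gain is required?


Gain = Vout / Vin (converting to same units).
G = 8.0 V / 46.8 mV
G = 8000.0 mV / 46.8 mV
G = 170.94

170.94


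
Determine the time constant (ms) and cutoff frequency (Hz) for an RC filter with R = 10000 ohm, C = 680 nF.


Time constant: tau = R * C.
tau = 10000 * 6.80e-07 = 0.0068 s
tau = 6.8 ms
Cutoff frequency: fc = 1 / (2*pi*R*C).
fc = 1 / (2*pi*0.0068) = 23.41 Hz

tau = 6.8 ms, fc = 23.41 Hz


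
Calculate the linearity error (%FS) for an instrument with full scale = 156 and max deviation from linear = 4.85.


Linearity error = (max deviation / full scale) * 100%.
Linearity = (4.85 / 156) * 100
Linearity = 3.109 %FS

3.109 %FS


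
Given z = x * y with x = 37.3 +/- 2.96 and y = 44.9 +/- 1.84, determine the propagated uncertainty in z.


For a product z = x*y, the relative uncertainty is:
uz/z = sqrt((ux/x)^2 + (uy/y)^2)
Relative uncertainties: ux/x = 2.96/37.3 = 0.079357
uy/y = 1.84/44.9 = 0.04098
z = 37.3 * 44.9 = 1674.8
uz = 1674.8 * sqrt(0.079357^2 + 0.04098^2) = 149.579

149.579


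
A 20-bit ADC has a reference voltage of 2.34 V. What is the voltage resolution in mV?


The resolution (LSB) of an ADC is Vref / 2^n.
LSB = 2.34 / 2^20
LSB = 2.34 / 1048576
LSB = 2.23e-06 V = 0.0022316 mV

0.0022316 mV


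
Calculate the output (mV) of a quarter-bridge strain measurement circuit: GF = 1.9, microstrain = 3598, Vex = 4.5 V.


Quarter bridge output: Vout = (GF * epsilon * Vex) / 4.
Vout = (1.9 * 3598e-6 * 4.5) / 4
Vout = 0.0307629 / 4 V
Vout = 0.00769072 V = 7.6907 mV

7.6907 mV


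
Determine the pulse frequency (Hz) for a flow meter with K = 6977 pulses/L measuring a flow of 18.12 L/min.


Frequency = K * Q / 60 (converting L/min to L/s).
f = 6977 * 18.12 / 60
f = 126423.24 / 60
f = 2107.05 Hz

2107.05 Hz


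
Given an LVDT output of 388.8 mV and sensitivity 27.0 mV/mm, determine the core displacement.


Displacement = Vout / sensitivity.
d = 388.8 / 27.0
d = 14.4 mm

14.4 mm


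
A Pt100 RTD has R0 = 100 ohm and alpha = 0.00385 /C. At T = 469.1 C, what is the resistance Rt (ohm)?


The RTD equation: Rt = R0 * (1 + alpha * T).
Rt = 100 * (1 + 0.00385 * 469.1)
Rt = 100 * (1 + 1.806035)
Rt = 100 * 2.806035
Rt = 280.603 ohm

280.603 ohm


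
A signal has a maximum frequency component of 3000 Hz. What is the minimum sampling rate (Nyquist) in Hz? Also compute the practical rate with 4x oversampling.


By Nyquist theorem, fs_min = 2 * fmax.
fs_min = 2 * 3000 = 6000 Hz
Practical rate = 4 * fs_min = 4 * 6000 = 24000 Hz

fs_min = 6000 Hz, fs_practical = 24000 Hz


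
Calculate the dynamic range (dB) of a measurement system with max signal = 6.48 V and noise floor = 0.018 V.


Dynamic range = 20 * log10(Vmax / Vnoise).
DR = 20 * log10(6.48 / 0.018)
DR = 20 * log10(360.0)
DR = 51.13 dB

51.13 dB


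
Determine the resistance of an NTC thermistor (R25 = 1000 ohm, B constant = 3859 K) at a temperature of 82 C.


NTC thermistor equation: Rt = R25 * exp(B * (1/T - 1/T25)).
T in Kelvin: 355.15 K, T25 = 298.15 K
1/T - 1/T25 = 1/355.15 - 1/298.15 = -0.0005383
B * (1/T - 1/T25) = 3859 * -0.0005383 = -2.0773
Rt = 1000 * exp(-2.0773) = 125.3 ohm

125.3 ohm


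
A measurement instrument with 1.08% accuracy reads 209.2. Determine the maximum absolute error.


Absolute error = (accuracy% / 100) * reading.
Error = (1.08 / 100) * 209.2
Error = 0.0108 * 209.2
Error = 2.2594

2.2594


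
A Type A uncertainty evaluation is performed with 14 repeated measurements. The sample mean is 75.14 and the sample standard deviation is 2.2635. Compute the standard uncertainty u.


The standard uncertainty for Type A evaluation is u = s / sqrt(n).
u = 2.2635 / sqrt(14)
u = 2.2635 / 3.7417
u = 0.6049

0.6049


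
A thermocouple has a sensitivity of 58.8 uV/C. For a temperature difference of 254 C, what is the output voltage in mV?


The thermocouple output V = sensitivity * dT.
V = 58.8 uV/C * 254 C
V = 14935.2 uV
V = 14.935 mV

14.935 mV


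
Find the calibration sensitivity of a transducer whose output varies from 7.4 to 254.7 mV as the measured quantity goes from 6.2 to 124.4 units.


Sensitivity = (y2 - y1) / (x2 - x1).
S = (254.7 - 7.4) / (124.4 - 6.2)
S = 247.3 / 118.2
S = 2.0922 mV/unit

2.0922 mV/unit


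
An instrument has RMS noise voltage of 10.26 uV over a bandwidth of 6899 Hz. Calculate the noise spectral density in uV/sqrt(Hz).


Noise spectral density = Vrms / sqrt(BW).
NSD = 10.26 / sqrt(6899)
NSD = 10.26 / 83.0602
NSD = 0.1235 uV/sqrt(Hz)

0.1235 uV/sqrt(Hz)


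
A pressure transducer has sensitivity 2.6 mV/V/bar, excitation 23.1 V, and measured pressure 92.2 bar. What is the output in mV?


Output = sensitivity * Vex * P.
Vout = 2.6 * 23.1 * 92.2
Vout = 60.06 * 92.2
Vout = 5537.53 mV

5537.53 mV


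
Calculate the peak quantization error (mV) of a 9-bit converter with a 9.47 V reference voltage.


The maximum quantization error is +/- LSB/2.
LSB = Vref / 2^n = 9.47 / 512 = 0.01849609 V
Max error = LSB / 2 = 0.01849609 / 2 = 0.00924805 V
Max error = 9.248 mV

9.248 mV


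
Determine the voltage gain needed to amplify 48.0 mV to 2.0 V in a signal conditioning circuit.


Gain = Vout / Vin (converting to same units).
G = 2.0 V / 48.0 mV
G = 2000.0 mV / 48.0 mV
G = 41.67

41.67


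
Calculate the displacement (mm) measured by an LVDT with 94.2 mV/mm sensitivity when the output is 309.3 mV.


Displacement = Vout / sensitivity.
d = 309.3 / 94.2
d = 3.283 mm

3.283 mm


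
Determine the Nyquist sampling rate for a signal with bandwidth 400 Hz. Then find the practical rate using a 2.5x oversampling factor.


By Nyquist theorem, fs_min = 2 * fmax.
fs_min = 2 * 400 = 800 Hz
Practical rate = 2.5 * fs_min = 2.5 * 800 = 2000 Hz

fs_min = 800 Hz, fs_practical = 2000 Hz


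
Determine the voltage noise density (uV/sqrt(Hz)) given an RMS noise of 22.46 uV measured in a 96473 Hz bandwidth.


Noise spectral density = Vrms / sqrt(BW).
NSD = 22.46 / sqrt(96473)
NSD = 22.46 / 310.601
NSD = 0.0723 uV/sqrt(Hz)

0.0723 uV/sqrt(Hz)


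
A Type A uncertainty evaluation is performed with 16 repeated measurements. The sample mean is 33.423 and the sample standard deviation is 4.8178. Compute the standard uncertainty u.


The standard uncertainty for Type A evaluation is u = s / sqrt(n).
u = 4.8178 / sqrt(16)
u = 4.8178 / 4.0
u = 1.2045

1.2045


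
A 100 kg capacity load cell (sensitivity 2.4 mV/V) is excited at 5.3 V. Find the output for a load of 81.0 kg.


Vout = rated_output * Vex * (load / capacity).
Vout = 2.4 * 5.3 * (81.0 / 100)
Vout = 2.4 * 5.3 * 0.81
Vout = 10.303 mV

10.303 mV


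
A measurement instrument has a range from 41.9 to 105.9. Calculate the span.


Span = upper range - lower range.
Span = 105.9 - (41.9)
Span = 64.0

64.0


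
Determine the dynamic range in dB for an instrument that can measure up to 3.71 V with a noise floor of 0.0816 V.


Dynamic range = 20 * log10(Vmax / Vnoise).
DR = 20 * log10(3.71 / 0.0816)
DR = 20 * log10(45.47)
DR = 33.15 dB

33.15 dB


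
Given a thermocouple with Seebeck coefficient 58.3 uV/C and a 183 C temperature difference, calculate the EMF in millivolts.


The thermocouple output V = sensitivity * dT.
V = 58.3 uV/C * 183 C
V = 10668.9 uV
V = 10.669 mV

10.669 mV


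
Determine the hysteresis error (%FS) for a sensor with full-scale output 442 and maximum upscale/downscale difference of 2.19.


Hysteresis = (max difference / full scale) * 100%.
H = (2.19 / 442) * 100
H = 0.495 %FS

0.495 %FS


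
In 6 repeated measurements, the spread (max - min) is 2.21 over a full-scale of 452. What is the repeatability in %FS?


Repeatability = (spread / full scale) * 100%.
R = (2.21 / 452) * 100
R = 0.489 %FS

0.489 %FS


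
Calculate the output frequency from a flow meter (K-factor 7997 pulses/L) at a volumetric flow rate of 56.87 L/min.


Frequency = K * Q / 60 (converting L/min to L/s).
f = 7997 * 56.87 / 60
f = 454789.39 / 60
f = 7579.82 Hz

7579.82 Hz


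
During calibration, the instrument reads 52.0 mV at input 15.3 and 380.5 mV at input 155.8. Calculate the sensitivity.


Sensitivity = (y2 - y1) / (x2 - x1).
S = (380.5 - 52.0) / (155.8 - 15.3)
S = 328.5 / 140.5
S = 2.3381 mV/unit

2.3381 mV/unit


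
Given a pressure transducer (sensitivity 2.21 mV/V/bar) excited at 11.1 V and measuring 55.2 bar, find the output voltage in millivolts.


Output = sensitivity * Vex * P.
Vout = 2.21 * 11.1 * 55.2
Vout = 24.531 * 55.2
Vout = 1354.11 mV

1354.11 mV


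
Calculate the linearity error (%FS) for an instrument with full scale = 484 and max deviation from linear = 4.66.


Linearity error = (max deviation / full scale) * 100%.
Linearity = (4.66 / 484) * 100
Linearity = 0.963 %FS

0.963 %FS


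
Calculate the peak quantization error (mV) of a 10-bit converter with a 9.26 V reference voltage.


The maximum quantization error is +/- LSB/2.
LSB = Vref / 2^n = 9.26 / 1024 = 0.00904297 V
Max error = LSB / 2 = 0.00904297 / 2 = 0.00452148 V
Max error = 4.5215 mV

4.5215 mV


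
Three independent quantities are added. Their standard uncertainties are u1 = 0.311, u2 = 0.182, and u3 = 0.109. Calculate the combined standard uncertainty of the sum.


For a sum of independent quantities, uc = sqrt(u1^2 + u2^2 + u3^2).
uc = sqrt(0.311^2 + 0.182^2 + 0.109^2)
uc = sqrt(0.096721 + 0.033124 + 0.011881)
uc = 0.3765

0.3765


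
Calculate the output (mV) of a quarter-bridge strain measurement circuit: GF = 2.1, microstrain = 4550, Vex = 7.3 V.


Quarter bridge output: Vout = (GF * epsilon * Vex) / 4.
Vout = (2.1 * 4550e-6 * 7.3) / 4
Vout = 0.0697515 / 4 V
Vout = 0.01743787 V = 17.4379 mV

17.4379 mV


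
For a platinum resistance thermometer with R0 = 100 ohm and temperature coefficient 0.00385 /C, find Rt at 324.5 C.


The RTD equation: Rt = R0 * (1 + alpha * T).
Rt = 100 * (1 + 0.00385 * 324.5)
Rt = 100 * (1 + 1.249325)
Rt = 100 * 2.249325
Rt = 224.932 ohm

224.932 ohm


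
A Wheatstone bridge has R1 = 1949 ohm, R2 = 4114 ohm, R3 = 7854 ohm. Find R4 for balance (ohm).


At balance: R1*R4 = R2*R3, so R4 = R2*R3/R1.
R4 = 4114 * 7854 / 1949
R4 = 32311356 / 1949
R4 = 16578.43 ohm

16578.43 ohm


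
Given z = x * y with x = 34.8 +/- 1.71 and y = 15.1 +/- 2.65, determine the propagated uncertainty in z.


For a product z = x*y, the relative uncertainty is:
uz/z = sqrt((ux/x)^2 + (uy/y)^2)
Relative uncertainties: ux/x = 1.71/34.8 = 0.049138
uy/y = 2.65/15.1 = 0.175497
z = 34.8 * 15.1 = 525.5
uz = 525.5 * sqrt(0.049138^2 + 0.175497^2) = 95.767

95.767


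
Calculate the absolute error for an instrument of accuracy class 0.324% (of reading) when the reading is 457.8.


Absolute error = (accuracy% / 100) * reading.
Error = (0.324 / 100) * 457.8
Error = 0.00324 * 457.8
Error = 1.4833

1.4833


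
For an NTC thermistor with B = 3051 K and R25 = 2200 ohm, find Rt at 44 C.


NTC thermistor equation: Rt = R25 * exp(B * (1/T - 1/T25)).
T in Kelvin: 317.15 K, T25 = 298.15 K
1/T - 1/T25 = 1/317.15 - 1/298.15 = -0.00020093
B * (1/T - 1/T25) = 3051 * -0.00020093 = -0.6131
Rt = 2200 * exp(-0.6131) = 1191.7 ohm

1191.7 ohm


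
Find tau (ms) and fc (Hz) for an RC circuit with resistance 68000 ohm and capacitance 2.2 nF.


Time constant: tau = R * C.
tau = 68000 * 2.20e-09 = 0.0001496 s
tau = 0.1496 ms
Cutoff frequency: fc = 1 / (2*pi*R*C).
fc = 1 / (2*pi*0.0001496) = 1063.87 Hz

tau = 0.1496 ms, fc = 1063.87 Hz


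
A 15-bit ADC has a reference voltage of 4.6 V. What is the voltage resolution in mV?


The resolution (LSB) of an ADC is Vref / 2^n.
LSB = 4.6 / 2^15
LSB = 4.6 / 32768
LSB = 0.00014038 V = 0.14038086 mV

0.14038086 mV


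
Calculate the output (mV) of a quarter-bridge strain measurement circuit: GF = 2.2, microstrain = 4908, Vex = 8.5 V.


Quarter bridge output: Vout = (GF * epsilon * Vex) / 4.
Vout = (2.2 * 4908e-6 * 8.5) / 4
Vout = 0.0917796 / 4 V
Vout = 0.0229449 V = 22.9449 mV

22.9449 mV


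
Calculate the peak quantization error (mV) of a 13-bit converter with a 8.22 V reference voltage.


The maximum quantization error is +/- LSB/2.
LSB = Vref / 2^n = 8.22 / 8192 = 0.00100342 V
Max error = LSB / 2 = 0.00100342 / 2 = 0.00050171 V
Max error = 0.5017 mV

0.5017 mV


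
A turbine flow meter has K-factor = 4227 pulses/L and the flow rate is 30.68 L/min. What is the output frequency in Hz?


Frequency = K * Q / 60 (converting L/min to L/s).
f = 4227 * 30.68 / 60
f = 129684.36 / 60
f = 2161.41 Hz

2161.41 Hz


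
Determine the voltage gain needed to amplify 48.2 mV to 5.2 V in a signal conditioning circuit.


Gain = Vout / Vin (converting to same units).
G = 5.2 V / 48.2 mV
G = 5200.0 mV / 48.2 mV
G = 107.88

107.88


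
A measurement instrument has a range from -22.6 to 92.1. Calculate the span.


Span = upper range - lower range.
Span = 92.1 - (-22.6)
Span = 114.7

114.7


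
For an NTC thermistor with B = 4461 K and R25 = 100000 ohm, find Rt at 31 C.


NTC thermistor equation: Rt = R25 * exp(B * (1/T - 1/T25)).
T in Kelvin: 304.15 K, T25 = 298.15 K
1/T - 1/T25 = 1/304.15 - 1/298.15 = -6.617e-05
B * (1/T - 1/T25) = 4461 * -6.617e-05 = -0.2952
Rt = 100000 * exp(-0.2952) = 74441.1 ohm

74441.1 ohm


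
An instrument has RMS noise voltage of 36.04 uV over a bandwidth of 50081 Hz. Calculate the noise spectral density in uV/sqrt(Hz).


Noise spectral density = Vrms / sqrt(BW).
NSD = 36.04 / sqrt(50081)
NSD = 36.04 / 223.7878
NSD = 0.161 uV/sqrt(Hz)

0.161 uV/sqrt(Hz)


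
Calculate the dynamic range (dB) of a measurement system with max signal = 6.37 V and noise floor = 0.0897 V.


Dynamic range = 20 * log10(Vmax / Vnoise).
DR = 20 * log10(6.37 / 0.0897)
DR = 20 * log10(71.01)
DR = 37.03 dB

37.03 dB


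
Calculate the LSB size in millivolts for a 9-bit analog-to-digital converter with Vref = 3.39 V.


The resolution (LSB) of an ADC is Vref / 2^n.
LSB = 3.39 / 2^9
LSB = 3.39 / 512
LSB = 0.00662109 V = 6.62109375 mV

6.62109375 mV


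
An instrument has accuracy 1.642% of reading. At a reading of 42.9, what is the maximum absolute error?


Absolute error = (accuracy% / 100) * reading.
Error = (1.642 / 100) * 42.9
Error = 0.01642 * 42.9
Error = 0.7044

0.7044


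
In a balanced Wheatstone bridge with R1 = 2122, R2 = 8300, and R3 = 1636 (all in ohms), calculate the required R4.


At balance: R1*R4 = R2*R3, so R4 = R2*R3/R1.
R4 = 8300 * 1636 / 2122
R4 = 13578800 / 2122
R4 = 6399.06 ohm

6399.06 ohm


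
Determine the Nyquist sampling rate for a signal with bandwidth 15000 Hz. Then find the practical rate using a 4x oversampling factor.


By Nyquist theorem, fs_min = 2 * fmax.
fs_min = 2 * 15000 = 30000 Hz
Practical rate = 4 * fs_min = 4 * 30000 = 120000 Hz

fs_min = 30000 Hz, fs_practical = 120000 Hz


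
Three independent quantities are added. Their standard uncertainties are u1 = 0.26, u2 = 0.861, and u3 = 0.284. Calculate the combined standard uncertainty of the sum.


For a sum of independent quantities, uc = sqrt(u1^2 + u2^2 + u3^2).
uc = sqrt(0.26^2 + 0.861^2 + 0.284^2)
uc = sqrt(0.0676 + 0.741321 + 0.080656)
uc = 0.9432

0.9432


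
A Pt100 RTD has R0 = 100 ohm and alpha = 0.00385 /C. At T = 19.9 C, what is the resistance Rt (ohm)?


The RTD equation: Rt = R0 * (1 + alpha * T).
Rt = 100 * (1 + 0.00385 * 19.9)
Rt = 100 * (1 + 0.076615)
Rt = 100 * 1.076615
Rt = 107.662 ohm

107.662 ohm


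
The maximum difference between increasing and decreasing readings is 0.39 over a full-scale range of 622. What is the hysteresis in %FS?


Hysteresis = (max difference / full scale) * 100%.
H = (0.39 / 622) * 100
H = 0.063 %FS

0.063 %FS


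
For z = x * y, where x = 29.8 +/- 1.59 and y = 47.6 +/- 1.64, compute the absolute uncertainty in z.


For a product z = x*y, the relative uncertainty is:
uz/z = sqrt((ux/x)^2 + (uy/y)^2)
Relative uncertainties: ux/x = 1.59/29.8 = 0.053356
uy/y = 1.64/47.6 = 0.034454
z = 29.8 * 47.6 = 1418.5
uz = 1418.5 * sqrt(0.053356^2 + 0.034454^2) = 90.092

90.092


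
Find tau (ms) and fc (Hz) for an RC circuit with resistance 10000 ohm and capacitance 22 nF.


Time constant: tau = R * C.
tau = 10000 * 2.20e-08 = 0.00022 s
tau = 0.22 ms
Cutoff frequency: fc = 1 / (2*pi*R*C).
fc = 1 / (2*pi*0.00022) = 723.43 Hz

tau = 0.22 ms, fc = 723.43 Hz


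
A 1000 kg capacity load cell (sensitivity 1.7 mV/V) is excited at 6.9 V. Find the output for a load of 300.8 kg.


Vout = rated_output * Vex * (load / capacity).
Vout = 1.7 * 6.9 * (300.8 / 1000)
Vout = 1.7 * 6.9 * 0.3008
Vout = 3.528 mV

3.528 mV


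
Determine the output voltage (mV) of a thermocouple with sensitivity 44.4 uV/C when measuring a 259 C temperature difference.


The thermocouple output V = sensitivity * dT.
V = 44.4 uV/C * 259 C
V = 11499.6 uV
V = 11.5 mV

11.5 mV


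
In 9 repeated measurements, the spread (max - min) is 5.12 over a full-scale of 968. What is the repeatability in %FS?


Repeatability = (spread / full scale) * 100%.
R = (5.12 / 968) * 100
R = 0.529 %FS

0.529 %FS


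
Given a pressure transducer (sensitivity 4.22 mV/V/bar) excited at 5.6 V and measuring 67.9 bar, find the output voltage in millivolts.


Output = sensitivity * Vex * P.
Vout = 4.22 * 5.6 * 67.9
Vout = 23.632 * 67.9
Vout = 1604.61 mV

1604.61 mV


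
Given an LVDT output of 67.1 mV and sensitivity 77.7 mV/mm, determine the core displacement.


Displacement = Vout / sensitivity.
d = 67.1 / 77.7
d = 0.864 mm

0.864 mm


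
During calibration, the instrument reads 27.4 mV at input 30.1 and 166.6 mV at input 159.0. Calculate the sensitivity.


Sensitivity = (y2 - y1) / (x2 - x1).
S = (166.6 - 27.4) / (159.0 - 30.1)
S = 139.2 / 128.9
S = 1.0799 mV/unit

1.0799 mV/unit


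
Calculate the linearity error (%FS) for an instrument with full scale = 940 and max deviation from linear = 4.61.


Linearity error = (max deviation / full scale) * 100%.
Linearity = (4.61 / 940) * 100
Linearity = 0.49 %FS

0.49 %FS


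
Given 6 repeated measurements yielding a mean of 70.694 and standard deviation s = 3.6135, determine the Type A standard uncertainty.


The standard uncertainty for Type A evaluation is u = s / sqrt(n).
u = 3.6135 / sqrt(6)
u = 3.6135 / 2.4495
u = 1.4752

1.4752


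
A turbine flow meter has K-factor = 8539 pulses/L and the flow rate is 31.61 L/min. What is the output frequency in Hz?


Frequency = K * Q / 60 (converting L/min to L/s).
f = 8539 * 31.61 / 60
f = 269917.79 / 60
f = 4498.63 Hz

4498.63 Hz


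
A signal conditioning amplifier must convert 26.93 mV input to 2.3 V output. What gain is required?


Gain = Vout / Vin (converting to same units).
G = 2.3 V / 26.93 mV
G = 2300.0 mV / 26.93 mV
G = 85.41

85.41


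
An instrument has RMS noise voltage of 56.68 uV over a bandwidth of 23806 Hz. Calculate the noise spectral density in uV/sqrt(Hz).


Noise spectral density = Vrms / sqrt(BW).
NSD = 56.68 / sqrt(23806)
NSD = 56.68 / 154.2919
NSD = 0.3674 uV/sqrt(Hz)

0.3674 uV/sqrt(Hz)


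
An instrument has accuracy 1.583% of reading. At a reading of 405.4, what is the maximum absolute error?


Absolute error = (accuracy% / 100) * reading.
Error = (1.583 / 100) * 405.4
Error = 0.01583 * 405.4
Error = 6.4175

6.4175


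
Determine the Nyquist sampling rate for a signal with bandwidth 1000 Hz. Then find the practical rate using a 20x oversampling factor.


By Nyquist theorem, fs_min = 2 * fmax.
fs_min = 2 * 1000 = 2000 Hz
Practical rate = 20 * fs_min = 20 * 2000 = 40000 Hz

fs_min = 2000 Hz, fs_practical = 40000 Hz


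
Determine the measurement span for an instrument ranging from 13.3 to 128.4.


Span = upper range - lower range.
Span = 128.4 - (13.3)
Span = 115.1

115.1


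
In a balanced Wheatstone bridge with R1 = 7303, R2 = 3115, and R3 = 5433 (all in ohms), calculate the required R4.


At balance: R1*R4 = R2*R3, so R4 = R2*R3/R1.
R4 = 3115 * 5433 / 7303
R4 = 16923795 / 7303
R4 = 2317.38 ohm

2317.38 ohm


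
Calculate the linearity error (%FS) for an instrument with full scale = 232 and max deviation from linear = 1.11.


Linearity error = (max deviation / full scale) * 100%.
Linearity = (1.11 / 232) * 100
Linearity = 0.478 %FS

0.478 %FS


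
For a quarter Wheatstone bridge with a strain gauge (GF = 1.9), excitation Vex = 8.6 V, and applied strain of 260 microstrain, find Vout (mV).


Quarter bridge output: Vout = (GF * epsilon * Vex) / 4.
Vout = (1.9 * 260e-6 * 8.6) / 4
Vout = 0.0042484 / 4 V
Vout = 0.0010621 V = 1.0621 mV

1.0621 mV


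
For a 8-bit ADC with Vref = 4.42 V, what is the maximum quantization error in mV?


The maximum quantization error is +/- LSB/2.
LSB = Vref / 2^n = 4.42 / 256 = 0.01726562 V
Max error = LSB / 2 = 0.01726562 / 2 = 0.00863281 V
Max error = 8.6328 mV

8.6328 mV


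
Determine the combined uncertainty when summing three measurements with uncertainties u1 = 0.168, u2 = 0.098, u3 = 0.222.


For a sum of independent quantities, uc = sqrt(u1^2 + u2^2 + u3^2).
uc = sqrt(0.168^2 + 0.098^2 + 0.222^2)
uc = sqrt(0.028224 + 0.009604 + 0.049284)
uc = 0.2951

0.2951


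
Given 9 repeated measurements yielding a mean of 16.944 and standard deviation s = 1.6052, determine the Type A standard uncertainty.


The standard uncertainty for Type A evaluation is u = s / sqrt(n).
u = 1.6052 / sqrt(9)
u = 1.6052 / 3.0
u = 0.5351

0.5351


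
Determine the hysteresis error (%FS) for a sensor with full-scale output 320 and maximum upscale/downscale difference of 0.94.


Hysteresis = (max difference / full scale) * 100%.
H = (0.94 / 320) * 100
H = 0.294 %FS

0.294 %FS


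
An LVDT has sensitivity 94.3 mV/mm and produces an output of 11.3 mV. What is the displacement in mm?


Displacement = Vout / sensitivity.
d = 11.3 / 94.3
d = 0.12 mm

0.12 mm


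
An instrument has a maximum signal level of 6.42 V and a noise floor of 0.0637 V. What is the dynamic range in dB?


Dynamic range = 20 * log10(Vmax / Vnoise).
DR = 20 * log10(6.42 / 0.0637)
DR = 20 * log10(100.78)
DR = 40.07 dB

40.07 dB


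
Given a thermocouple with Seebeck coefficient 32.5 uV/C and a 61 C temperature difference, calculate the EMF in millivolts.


The thermocouple output V = sensitivity * dT.
V = 32.5 uV/C * 61 C
V = 1982.5 uV
V = 1.982 mV

1.982 mV


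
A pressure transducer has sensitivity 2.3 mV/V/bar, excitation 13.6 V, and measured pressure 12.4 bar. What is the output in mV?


Output = sensitivity * Vex * P.
Vout = 2.3 * 13.6 * 12.4
Vout = 31.28 * 12.4
Vout = 387.87 mV

387.87 mV


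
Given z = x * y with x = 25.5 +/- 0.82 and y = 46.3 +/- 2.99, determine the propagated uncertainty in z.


For a product z = x*y, the relative uncertainty is:
uz/z = sqrt((ux/x)^2 + (uy/y)^2)
Relative uncertainties: ux/x = 0.82/25.5 = 0.032157
uy/y = 2.99/46.3 = 0.064579
z = 25.5 * 46.3 = 1180.6
uz = 1180.6 * sqrt(0.032157^2 + 0.064579^2) = 85.175

85.175


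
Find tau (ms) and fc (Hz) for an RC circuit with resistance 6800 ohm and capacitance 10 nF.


Time constant: tau = R * C.
tau = 6800 * 1.00e-08 = 6.8e-05 s
tau = 0.068 ms
Cutoff frequency: fc = 1 / (2*pi*R*C).
fc = 1 / (2*pi*6.8e-05) = 2340.51 Hz

tau = 0.068 ms, fc = 2340.51 Hz


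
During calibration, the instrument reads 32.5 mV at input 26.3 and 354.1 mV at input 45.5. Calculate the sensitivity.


Sensitivity = (y2 - y1) / (x2 - x1).
S = (354.1 - 32.5) / (45.5 - 26.3)
S = 321.6 / 19.2
S = 16.75 mV/unit

16.75 mV/unit


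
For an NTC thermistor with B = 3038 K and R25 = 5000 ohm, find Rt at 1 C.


NTC thermistor equation: Rt = R25 * exp(B * (1/T - 1/T25)).
T in Kelvin: 274.15 K, T25 = 298.15 K
1/T - 1/T25 = 1/274.15 - 1/298.15 = 0.00029362
B * (1/T - 1/T25) = 3038 * 0.00029362 = 0.892
Rt = 5000 * exp(0.892) = 12200.3 ohm

12200.3 ohm


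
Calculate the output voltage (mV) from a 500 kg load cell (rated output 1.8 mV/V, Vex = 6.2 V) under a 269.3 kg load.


Vout = rated_output * Vex * (load / capacity).
Vout = 1.8 * 6.2 * (269.3 / 500)
Vout = 1.8 * 6.2 * 0.5386
Vout = 6.011 mV

6.011 mV


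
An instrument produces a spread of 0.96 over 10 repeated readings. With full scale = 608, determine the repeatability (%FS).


Repeatability = (spread / full scale) * 100%.
R = (0.96 / 608) * 100
R = 0.158 %FS

0.158 %FS


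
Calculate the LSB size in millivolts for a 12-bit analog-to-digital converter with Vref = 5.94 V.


The resolution (LSB) of an ADC is Vref / 2^n.
LSB = 5.94 / 2^12
LSB = 5.94 / 4096
LSB = 0.0014502 V = 1.45019531 mV

1.45019531 mV


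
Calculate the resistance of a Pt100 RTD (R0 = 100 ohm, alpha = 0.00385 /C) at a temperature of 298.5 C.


The RTD equation: Rt = R0 * (1 + alpha * T).
Rt = 100 * (1 + 0.00385 * 298.5)
Rt = 100 * (1 + 1.149225)
Rt = 100 * 2.149225
Rt = 214.922 ohm

214.922 ohm


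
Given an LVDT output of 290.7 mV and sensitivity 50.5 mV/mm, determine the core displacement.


Displacement = Vout / sensitivity.
d = 290.7 / 50.5
d = 5.756 mm

5.756 mm


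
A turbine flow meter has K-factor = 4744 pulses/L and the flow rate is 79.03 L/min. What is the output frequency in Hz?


Frequency = K * Q / 60 (converting L/min to L/s).
f = 4744 * 79.03 / 60
f = 374918.32 / 60
f = 6248.64 Hz

6248.64 Hz


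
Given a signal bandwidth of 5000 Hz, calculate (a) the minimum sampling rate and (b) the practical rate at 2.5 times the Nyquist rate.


By Nyquist theorem, fs_min = 2 * fmax.
fs_min = 2 * 5000 = 10000 Hz
Practical rate = 2.5 * fs_min = 2.5 * 10000 = 25000 Hz

fs_min = 10000 Hz, fs_practical = 25000 Hz


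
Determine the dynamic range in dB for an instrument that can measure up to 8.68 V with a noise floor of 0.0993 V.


Dynamic range = 20 * log10(Vmax / Vnoise).
DR = 20 * log10(8.68 / 0.0993)
DR = 20 * log10(87.41)
DR = 38.83 dB

38.83 dB


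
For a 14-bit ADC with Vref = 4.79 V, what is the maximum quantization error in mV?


The maximum quantization error is +/- LSB/2.
LSB = Vref / 2^n = 4.79 / 16384 = 0.00029236 V
Max error = LSB / 2 = 0.00029236 / 2 = 0.00014618 V
Max error = 0.1462 mV

0.1462 mV


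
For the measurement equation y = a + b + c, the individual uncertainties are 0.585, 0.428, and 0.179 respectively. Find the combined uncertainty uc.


For a sum of independent quantities, uc = sqrt(u1^2 + u2^2 + u3^2).
uc = sqrt(0.585^2 + 0.428^2 + 0.179^2)
uc = sqrt(0.342225 + 0.183184 + 0.032041)
uc = 0.7466

0.7466


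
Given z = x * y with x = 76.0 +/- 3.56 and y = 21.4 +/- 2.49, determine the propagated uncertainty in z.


For a product z = x*y, the relative uncertainty is:
uz/z = sqrt((ux/x)^2 + (uy/y)^2)
Relative uncertainties: ux/x = 3.56/76.0 = 0.046842
uy/y = 2.49/21.4 = 0.116355
z = 76.0 * 21.4 = 1626.4
uz = 1626.4 * sqrt(0.046842^2 + 0.116355^2) = 203.999

203.999


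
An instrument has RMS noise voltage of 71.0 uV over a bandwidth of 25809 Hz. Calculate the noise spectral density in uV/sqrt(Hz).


Noise spectral density = Vrms / sqrt(BW).
NSD = 71.0 / sqrt(25809)
NSD = 71.0 / 160.6518
NSD = 0.4419 uV/sqrt(Hz)

0.4419 uV/sqrt(Hz)


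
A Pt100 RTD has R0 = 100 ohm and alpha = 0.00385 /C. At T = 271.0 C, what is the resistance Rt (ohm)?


The RTD equation: Rt = R0 * (1 + alpha * T).
Rt = 100 * (1 + 0.00385 * 271.0)
Rt = 100 * (1 + 1.04335)
Rt = 100 * 2.04335
Rt = 204.335 ohm

204.335 ohm


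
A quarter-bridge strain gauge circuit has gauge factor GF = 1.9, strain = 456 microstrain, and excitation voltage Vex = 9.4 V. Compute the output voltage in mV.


Quarter bridge output: Vout = (GF * epsilon * Vex) / 4.
Vout = (1.9 * 456e-6 * 9.4) / 4
Vout = 0.00814416 / 4 V
Vout = 0.00203604 V = 2.036 mV

2.036 mV


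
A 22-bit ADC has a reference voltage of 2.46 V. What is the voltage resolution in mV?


The resolution (LSB) of an ADC is Vref / 2^n.
LSB = 2.46 / 2^22
LSB = 2.46 / 4194304
LSB = 5.9e-07 V = 0.00058651 mV

0.00058651 mV


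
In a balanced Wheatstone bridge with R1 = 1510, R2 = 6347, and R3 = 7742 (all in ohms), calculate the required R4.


At balance: R1*R4 = R2*R3, so R4 = R2*R3/R1.
R4 = 6347 * 7742 / 1510
R4 = 49138474 / 1510
R4 = 32542.04 ohm

32542.04 ohm


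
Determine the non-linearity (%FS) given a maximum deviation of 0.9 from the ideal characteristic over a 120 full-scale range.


Linearity error = (max deviation / full scale) * 100%.
Linearity = (0.9 / 120) * 100
Linearity = 0.75 %FS

0.75 %FS


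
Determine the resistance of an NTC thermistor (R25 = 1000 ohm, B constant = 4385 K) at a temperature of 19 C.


NTC thermistor equation: Rt = R25 * exp(B * (1/T - 1/T25)).
T in Kelvin: 292.15 K, T25 = 298.15 K
1/T - 1/T25 = 1/292.15 - 1/298.15 = 6.888e-05
B * (1/T - 1/T25) = 4385 * 6.888e-05 = 0.3021
Rt = 1000 * exp(0.3021) = 1352.6 ohm

1352.6 ohm


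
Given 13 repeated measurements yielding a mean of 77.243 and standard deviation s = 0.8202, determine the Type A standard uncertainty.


The standard uncertainty for Type A evaluation is u = s / sqrt(n).
u = 0.8202 / sqrt(13)
u = 0.8202 / 3.6056
u = 0.2275

0.2275


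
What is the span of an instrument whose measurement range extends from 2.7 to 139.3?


Span = upper range - lower range.
Span = 139.3 - (2.7)
Span = 136.6

136.6


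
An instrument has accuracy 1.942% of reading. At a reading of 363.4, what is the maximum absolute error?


Absolute error = (accuracy% / 100) * reading.
Error = (1.942 / 100) * 363.4
Error = 0.01942 * 363.4
Error = 7.0572

7.0572


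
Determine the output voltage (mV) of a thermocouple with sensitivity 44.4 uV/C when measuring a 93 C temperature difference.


The thermocouple output V = sensitivity * dT.
V = 44.4 uV/C * 93 C
V = 4129.2 uV
V = 4.129 mV

4.129 mV


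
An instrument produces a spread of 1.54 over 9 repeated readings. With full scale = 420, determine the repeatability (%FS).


Repeatability = (spread / full scale) * 100%.
R = (1.54 / 420) * 100
R = 0.367 %FS

0.367 %FS


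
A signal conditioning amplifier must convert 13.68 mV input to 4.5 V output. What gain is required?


Gain = Vout / Vin (converting to same units).
G = 4.5 V / 13.68 mV
G = 4500.0 mV / 13.68 mV
G = 328.95

328.95


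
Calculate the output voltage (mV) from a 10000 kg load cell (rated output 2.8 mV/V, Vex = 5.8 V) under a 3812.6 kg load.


Vout = rated_output * Vex * (load / capacity).
Vout = 2.8 * 5.8 * (3812.6 / 10000)
Vout = 2.8 * 5.8 * 0.38126
Vout = 6.192 mV

6.192 mV


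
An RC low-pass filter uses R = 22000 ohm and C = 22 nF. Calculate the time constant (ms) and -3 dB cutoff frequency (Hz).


Time constant: tau = R * C.
tau = 22000 * 2.20e-08 = 0.000484 s
tau = 0.484 ms
Cutoff frequency: fc = 1 / (2*pi*R*C).
fc = 1 / (2*pi*0.000484) = 328.83 Hz

tau = 0.484 ms, fc = 328.83 Hz


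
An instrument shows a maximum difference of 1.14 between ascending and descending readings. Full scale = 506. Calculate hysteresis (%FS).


Hysteresis = (max difference / full scale) * 100%.
H = (1.14 / 506) * 100
H = 0.225 %FS

0.225 %FS


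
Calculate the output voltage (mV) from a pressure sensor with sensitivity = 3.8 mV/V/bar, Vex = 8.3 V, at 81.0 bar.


Output = sensitivity * Vex * P.
Vout = 3.8 * 8.3 * 81.0
Vout = 31.54 * 81.0
Vout = 2554.74 mV

2554.74 mV


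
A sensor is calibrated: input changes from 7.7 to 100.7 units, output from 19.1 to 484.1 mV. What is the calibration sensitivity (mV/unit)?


Sensitivity = (y2 - y1) / (x2 - x1).
S = (484.1 - 19.1) / (100.7 - 7.7)
S = 465.0 / 93.0
S = 5.0 mV/unit

5.0 mV/unit


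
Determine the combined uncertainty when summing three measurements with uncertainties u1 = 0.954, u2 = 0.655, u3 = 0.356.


For a sum of independent quantities, uc = sqrt(u1^2 + u2^2 + u3^2).
uc = sqrt(0.954^2 + 0.655^2 + 0.356^2)
uc = sqrt(0.910116 + 0.429025 + 0.126736)
uc = 1.2107

1.2107


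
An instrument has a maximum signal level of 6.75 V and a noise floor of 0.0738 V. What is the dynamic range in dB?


Dynamic range = 20 * log10(Vmax / Vnoise).
DR = 20 * log10(6.75 / 0.0738)
DR = 20 * log10(91.46)
DR = 39.22 dB

39.22 dB


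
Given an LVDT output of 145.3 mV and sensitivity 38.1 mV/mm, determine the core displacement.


Displacement = Vout / sensitivity.
d = 145.3 / 38.1
d = 3.814 mm

3.814 mm


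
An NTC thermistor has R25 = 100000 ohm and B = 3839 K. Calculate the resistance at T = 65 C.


NTC thermistor equation: Rt = R25 * exp(B * (1/T - 1/T25)).
T in Kelvin: 338.15 K, T25 = 298.15 K
1/T - 1/T25 = 1/338.15 - 1/298.15 = -0.00039675
B * (1/T - 1/T25) = 3839 * -0.00039675 = -1.5231
Rt = 100000 * exp(-1.5231) = 21803.1 ohm

21803.1 ohm


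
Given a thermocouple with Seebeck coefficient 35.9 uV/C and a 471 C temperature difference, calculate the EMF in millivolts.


The thermocouple output V = sensitivity * dT.
V = 35.9 uV/C * 471 C
V = 16908.9 uV
V = 16.909 mV

16.909 mV


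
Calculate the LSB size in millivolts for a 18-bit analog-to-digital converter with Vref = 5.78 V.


The resolution (LSB) of an ADC is Vref / 2^n.
LSB = 5.78 / 2^18
LSB = 5.78 / 262144
LSB = 2.205e-05 V = 0.02204895 mV

0.02204895 mV


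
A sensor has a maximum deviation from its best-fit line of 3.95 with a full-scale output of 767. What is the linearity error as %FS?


Linearity error = (max deviation / full scale) * 100%.
Linearity = (3.95 / 767) * 100
Linearity = 0.515 %FS

0.515 %FS


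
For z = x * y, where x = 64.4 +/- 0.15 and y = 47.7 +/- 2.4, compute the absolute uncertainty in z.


For a product z = x*y, the relative uncertainty is:
uz/z = sqrt((ux/x)^2 + (uy/y)^2)
Relative uncertainties: ux/x = 0.15/64.4 = 0.002329
uy/y = 2.4/47.7 = 0.050314
z = 64.4 * 47.7 = 3071.9
uz = 3071.9 * sqrt(0.002329^2 + 0.050314^2) = 154.726

154.726
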